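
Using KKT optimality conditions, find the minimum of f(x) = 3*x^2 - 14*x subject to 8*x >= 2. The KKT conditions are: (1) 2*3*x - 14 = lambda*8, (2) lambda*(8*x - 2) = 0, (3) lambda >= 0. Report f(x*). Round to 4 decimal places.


Step 1: Try lambda = 0 (constraint inactive).
Stationarity: 2*3*x - 14 = 0
x* = 14/(2*3) = 7/3 = 2.3333 (rounded; the exact value 7/3 is used below)
Check constraint: 8*2.3333 = 18.6664 >= 2 -- satisfied.
Step 2: Compute optimal value.
f(x*) = 3*(7/3)^2 - 14*(7/3) = -16.3333


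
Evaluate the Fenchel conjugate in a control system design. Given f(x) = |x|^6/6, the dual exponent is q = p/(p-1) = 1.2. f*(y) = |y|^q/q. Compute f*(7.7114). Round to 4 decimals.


The conjugate exponent q satisfies 1/p + 1/q = 1.
p = 6, so q = 6/(6 - 1) = 1.2
|y|^q = 7.7114^1.2 = 11.6027
f*(7.7114) = 11.6027 / 1.2 = 9.6689


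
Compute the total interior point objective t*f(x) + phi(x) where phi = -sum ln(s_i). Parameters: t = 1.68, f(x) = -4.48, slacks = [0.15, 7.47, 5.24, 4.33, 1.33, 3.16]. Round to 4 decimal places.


Step 1: Compute log-barrier.
ln values: [-1.8971, 2.0109, 1.6563, 1.4656, 0.2852, 1.1506]
phi = -(-1.8971 + 2.0109 + 1.6563 + 1.4656 + 0.2852 + 1.1506) = -4.6714
Step 2: Compute augmented objective.
t*f(x) = 1.68*-4.48 = -7.5264
Total = -7.5264 - 4.6714 = -12.1978


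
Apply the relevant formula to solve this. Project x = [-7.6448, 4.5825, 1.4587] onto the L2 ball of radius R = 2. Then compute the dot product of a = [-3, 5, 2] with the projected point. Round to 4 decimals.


Step 1: Compute ||x|| (intermediates to 6 decimals).
||x|| = sqrt((-7.6448)^2 + 4.5825^2 + 1.4587^2) = 9.031616
Step 2: Project.
Since ||x|| > R, scale = R/||x|| = 2/9.031616 = 0.221444, proj(x) = scale * x
proj(x) = [-1.692895, 1.014767, 0.32302]
Step 3: Dot product.
a^T * proj(x) = -3*(-1.692895) + 5*1.014767 + 2*0.32302 = 10.7986


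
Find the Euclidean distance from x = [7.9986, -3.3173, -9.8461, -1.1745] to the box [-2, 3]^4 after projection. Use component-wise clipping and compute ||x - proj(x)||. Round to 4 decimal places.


Project each component onto [-2, 3].
clip(7.9986) = 3.0, clip(-3.3173) = -2.0, clip(-9.8461) = -2.0, clip(-1.1745) = -1.1745
Projection = [3.0, -2.0, -2.0, -1.1745]
Squared diffs: [24.986, 1.7353, 61.5613, 0.0]
Distance = sqrt(88.2826) = 9.3959


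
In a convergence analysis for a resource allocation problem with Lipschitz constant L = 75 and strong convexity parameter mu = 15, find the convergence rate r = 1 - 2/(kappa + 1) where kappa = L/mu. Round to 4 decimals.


Step 1: Compute the condition number.
kappa = L/mu = 75/15 = 5.0
Step 2: Compute the convergence rate.
r = 1 - 2/(kappa + 1) = 1 - 2*mu/(L + mu) = (L - mu)/(L + mu) = 60/90 = 0.6667


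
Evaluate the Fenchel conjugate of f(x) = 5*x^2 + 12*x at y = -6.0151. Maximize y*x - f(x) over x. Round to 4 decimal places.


f*(y) = sup_x {y*x - a*x^2 - b*x} = sup_x {(y-b)*x - a*x^2}
FOC: (y - b) - 2a*x = 0 => x* = (y - b)/(2a)
x* = (-6.0151 - 12)/(2*5) = -1.8015
f*(-6.0151) = (y-b)^2/(4a) = (-6.0151 - 12)^2/(4*5)
= 324.5438/20 = 16.2272


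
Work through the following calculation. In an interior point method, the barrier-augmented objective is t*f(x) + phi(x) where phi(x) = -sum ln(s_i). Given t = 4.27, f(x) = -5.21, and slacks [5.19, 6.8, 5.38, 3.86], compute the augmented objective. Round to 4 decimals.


Step 1: Compute log-barrier.
ln values: [1.6467, 1.9169, 1.6827, 1.3507]
phi = -(1.6467 + 1.9169 + 1.6827 + 1.3507) = -6.597
Step 2: Compute augmented objective.
t*f(x) = 4.27*-5.21 = -22.2467
Total = -22.2467 - 6.597 = -28.8437


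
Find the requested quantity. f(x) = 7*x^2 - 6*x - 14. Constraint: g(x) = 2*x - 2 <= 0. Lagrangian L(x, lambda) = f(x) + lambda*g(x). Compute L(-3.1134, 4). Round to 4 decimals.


Step 1: Evaluate f(x).
f(-3.1134) = 7*(-3.1134)^2 - 6*(-3.1134) - 14 = 72.5332
Step 2: Evaluate g(x).
g(-3.1134) = 2*-3.1134 - 2 = -8.2268
Step 3: Compute Lagrangian.
L = 72.5332 + 4*-8.2268 = 39.626


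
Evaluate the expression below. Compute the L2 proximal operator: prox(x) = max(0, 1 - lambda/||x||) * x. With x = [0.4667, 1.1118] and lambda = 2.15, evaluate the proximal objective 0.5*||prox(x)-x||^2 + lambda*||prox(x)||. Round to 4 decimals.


Step 1: Compute ||x||.
||x|| = 1.2058
Step 2: Compute scaling factor.
scale = max(0, 1 - 2.15/1.2058) = 0.0
Step 3: prox(x) = [0.0, 0.0]
||prox(x)|| = 0.0
Step 4: Proximal objective.
0.5*||prox-x||^2 = 0.727
lambda*||prox|| = 0.0
Total = 0.727


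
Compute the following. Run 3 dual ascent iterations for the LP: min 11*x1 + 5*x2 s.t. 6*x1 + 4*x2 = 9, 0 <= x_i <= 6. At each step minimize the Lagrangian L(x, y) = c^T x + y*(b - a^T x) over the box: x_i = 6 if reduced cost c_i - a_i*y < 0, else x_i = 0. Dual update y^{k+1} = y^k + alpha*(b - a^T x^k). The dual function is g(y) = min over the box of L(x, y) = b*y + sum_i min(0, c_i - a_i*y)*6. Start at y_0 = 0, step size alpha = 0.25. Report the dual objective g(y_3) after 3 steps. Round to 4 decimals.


Dual ascent for LP: min 11*x1 + 5*x2, 6*x1 + 4*x2 = 9, 0 <= x_i <= 6
Step 1: y^k = 0.0, reduced costs: (11.0, 5.0)
  x^k = (0.0, 0.0), subgradient = b - a^T x = 9.0
  y^{k+1} = 0.0 + 0.25*9.0 = 2.25
Step 2: y^k = 2.25, reduced costs: (-2.5, -4.0)
  x^k = (6.0, 6.0), subgradient = b - a^T x = -51.0
  y^{k+1} = 2.25 + 0.25*-51.0 = -10.5
Step 3: y^k = -10.5, reduced costs: (74.0, 47.0)
  x^k = (0.0, 0.0), subgradient = b - a^T x = 9.0
  y^{k+1} = -10.5 + 0.25*9.0 = -8.25
Dual objective at y_3 = -8.25: reduced costs (60.5, 38.0), box minimizer x = (0.0, 0.0)
g(y_3) = b*y + (c1 - a1*y)*x1 + (c2 - a2*y)*x2 = 9*(-8.25) + 60.5*0.0 + 38.0*0.0 = -74.25 + 0.0 + 0.0 = -74.25


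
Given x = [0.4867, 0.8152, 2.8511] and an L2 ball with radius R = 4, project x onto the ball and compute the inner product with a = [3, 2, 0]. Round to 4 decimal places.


Step 1: Compute ||x|| (intermediates to 6 decimals).
||x|| = sqrt(0.4867^2 + 0.8152^2 + 2.8511^2) = 3.005029
Step 2: Project.
Since ||x|| <= R, proj = x (no scaling needed).
proj(x) = [0.4867, 0.8152, 2.8511]
Step 3: Dot product.
a^T * proj(x) = 3*0.4867 + 2*0.8152 + 0*2.8511 = 3.0905


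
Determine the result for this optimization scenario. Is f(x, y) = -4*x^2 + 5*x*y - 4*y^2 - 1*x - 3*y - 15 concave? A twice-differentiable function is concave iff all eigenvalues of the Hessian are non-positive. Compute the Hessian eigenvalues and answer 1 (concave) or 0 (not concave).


The Hessian of f(x,y) = -4*x^2 + 5*x*y - 4*y^2 - 1*x - 3*y - 15 is:
H = [[-8, 5], [5, -8]]
Trace = -8 - 8 = -16
Determinant = -8*-8 - (5)^2 = 39
Discriminant = (-16)^2 - 4*39 = 100.0
Eigenvalues: lambda_1 = -13.0, lambda_2 = -3.0
The function is concave.

1


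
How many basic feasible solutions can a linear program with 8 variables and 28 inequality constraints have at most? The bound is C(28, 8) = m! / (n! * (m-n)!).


Each vertex corresponds to some choice of n active constraints out of m, so the number of vertices is at most C(m, n) = m! / (n!(m-n)!).
m = 28, n = 8
Numerator: 28 * 27 * 26 * 25 * 24 * 23 * 22 * 21
Denominator: 8! = 40320
C(28, 8) = 3108105


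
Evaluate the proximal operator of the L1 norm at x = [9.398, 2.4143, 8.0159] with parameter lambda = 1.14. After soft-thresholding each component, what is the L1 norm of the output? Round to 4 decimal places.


Soft-thresholding with lambda = 1.14:
prox(9.398) = sign(9.398)*max(|9.398| - 1.14, 0) = 8.258
prox(2.4143) = sign(2.4143)*max(|2.4143| - 1.14, 0) = 1.2743
prox(8.0159) = sign(8.0159)*max(|8.0159| - 1.14, 0) = 6.8759
prox(x) = [8.258, 1.2743, 6.8759]
||prox(x)||_1 = 8.258 + 1.2743 + 6.8759 = 16.4082


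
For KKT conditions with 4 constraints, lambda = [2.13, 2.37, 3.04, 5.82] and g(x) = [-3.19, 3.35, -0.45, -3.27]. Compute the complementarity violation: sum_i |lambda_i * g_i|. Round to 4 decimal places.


KKT complementary slackness check:
lambda_1 * g_1 = 2.13 * -3.19 = -6.7947
lambda_2 * g_2 = 2.37 * 3.35 = 7.9395
lambda_3 * g_3 = 3.04 * -0.45 = -1.368
lambda_4 * g_4 = 5.82 * -3.27 = -19.0314
Total violation = 6.7947 + 7.9395 + 1.368 + 19.0314 = 35.1336


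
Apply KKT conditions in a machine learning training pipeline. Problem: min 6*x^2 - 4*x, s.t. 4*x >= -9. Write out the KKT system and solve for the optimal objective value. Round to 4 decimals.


Step 1: Try lambda = 0 (constraint inactive).
Stationarity: 2*6*x - 4 = 0
x* = 4/(2*6) = 1/3 = 0.3333 (rounded; the exact value 1/3 is used below)
Check constraint: 4*0.3333 = 1.3332 >= -9 -- satisfied.
Step 2: Compute optimal value.
f(x*) = 6*(1/3)^2 - 4*(1/3) = -0.6667


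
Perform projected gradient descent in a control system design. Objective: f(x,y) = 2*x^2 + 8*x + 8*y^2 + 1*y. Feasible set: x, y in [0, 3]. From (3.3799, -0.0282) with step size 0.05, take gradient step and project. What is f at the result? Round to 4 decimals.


Step 1: Compute gradient at (3.3799, -0.0282).
grad_x = 2*2*3.3799 + 8 = 21.5196
grad_y = 2*8*-0.0282 + 1 = 0.5488
Step 2: Gradient step.
x_raw = 3.3799 - 0.05*21.5196 = 2.3039
y_raw = -0.0282 - 0.05*0.5488 = -0.0556
Step 3: Project onto [0, 3].
x_proj = clip(2.3039) = 2.3039
y_proj = clip(-0.0556) = 0.0
Step 4: Evaluate f.
f(2.3039, 0.0) = 29.0475


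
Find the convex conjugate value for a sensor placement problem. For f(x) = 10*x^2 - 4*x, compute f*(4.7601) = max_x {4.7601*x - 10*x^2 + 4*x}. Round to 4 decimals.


f*(y) = sup_x {y*x - a*x^2 - b*x} = sup_x {(y-b)*x - a*x^2}
FOC: (y - b) - 2a*x = 0 => x* = (y - b)/(2a)
x* = (4.7601 + 4)/(2*10) = 0.438
f*(4.7601) = (y-b)^2/(4a) = (4.7601 + 4)^2/(4*10)
= 76.7394/40 = 1.9185


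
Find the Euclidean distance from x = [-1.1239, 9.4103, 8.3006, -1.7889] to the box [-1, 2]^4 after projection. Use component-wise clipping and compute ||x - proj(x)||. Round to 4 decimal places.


Project each component onto [-1, 2].
clip(-1.1239) = -1.0, clip(9.4103) = 2.0, clip(8.3006) = 2.0, clip(-1.7889) = -1.0
Projection = [-1.0, 2.0, 2.0, -1.0]
Squared diffs: [0.0154, 54.9125, 39.6976, 0.6224]
Distance = sqrt(95.2479) = 9.7595


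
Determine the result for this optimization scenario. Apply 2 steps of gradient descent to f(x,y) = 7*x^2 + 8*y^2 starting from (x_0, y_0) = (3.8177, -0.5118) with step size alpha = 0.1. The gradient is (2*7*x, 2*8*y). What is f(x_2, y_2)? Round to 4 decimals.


Gradient descent on f(x,y) = 7*x^2 + 8*y^2.
Starting point: (3.8177, -0.5118), alpha = 0.1
Step 1: grad_x = 2*7*3.8177 = 53.4478, grad_y = 2*8*-0.5118 = -8.1888
  x_1 = 3.8177 - 0.1*53.4478 = -1.5271
  y_1 = -0.5118 - 0.1*-8.1888 = 0.3071
Step 2: grad_x = 2*7*-1.5271 = -21.3791, grad_y = 2*8*0.3071 = 4.9133
  x_2 = -1.5271 - 0.1*-21.3791 = 0.6108
  y_2 = 0.3071 - 0.1*4.9133 = -0.1842
f(0.6108, -0.1842) = 7*0.6108^2 + 8*(-0.1842)^2 = 2.8834


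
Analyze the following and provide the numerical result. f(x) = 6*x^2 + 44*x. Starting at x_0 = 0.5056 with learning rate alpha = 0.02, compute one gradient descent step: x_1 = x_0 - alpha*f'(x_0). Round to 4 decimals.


We compute the gradient at x_0 and apply the update.
f'(x) = 12*x + 44
f'(0.5056) = 12*0.5056 + 44 = 50.0672
x_1 = 0.5056 - 0.02*50.0672 = -0.4957


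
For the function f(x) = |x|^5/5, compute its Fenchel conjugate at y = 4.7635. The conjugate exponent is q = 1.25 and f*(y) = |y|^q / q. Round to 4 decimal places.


The conjugate exponent q satisfies 1/p + 1/q = 1.
p = 5, so q = 5/(5 - 1) = 1.25
|y|^q = 4.7635^1.25 = 7.0373
f*(4.7635) = 7.0373 / 1.25 = 5.6299


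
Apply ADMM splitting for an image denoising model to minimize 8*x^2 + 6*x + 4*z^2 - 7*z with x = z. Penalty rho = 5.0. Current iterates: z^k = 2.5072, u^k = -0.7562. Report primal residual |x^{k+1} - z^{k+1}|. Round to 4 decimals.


ADMM iteration with rho = 5.0, z^k = 2.5072, u^k = -0.7562
Step 1: x-update.
Minimize 8*x^2 + 6*x + (5.0/2)*(x - 2.5072 - 0.7562)^2
FOC: (2*8 + 5.0)*x = -6 + 5.0*(2.5072 + 0.7562)
x^{k+1} = 0.4913
Step 2: z-update.
Minimize 4*z^2 - 7*z + (5.0/2)*(0.4913 - z - 0.7562)^2
FOC: (2*4 + 5.0)*z = 7 + 5.0*(0.4913 - 0.7562)
z^{k+1} = 0.4366
Step 3: u-update.
u^{k+1} = -0.7562 + 0.4913 - 0.4366 = -0.7015
Step 4: Primal residual = |0.4913 - 0.4366| = 0.0547


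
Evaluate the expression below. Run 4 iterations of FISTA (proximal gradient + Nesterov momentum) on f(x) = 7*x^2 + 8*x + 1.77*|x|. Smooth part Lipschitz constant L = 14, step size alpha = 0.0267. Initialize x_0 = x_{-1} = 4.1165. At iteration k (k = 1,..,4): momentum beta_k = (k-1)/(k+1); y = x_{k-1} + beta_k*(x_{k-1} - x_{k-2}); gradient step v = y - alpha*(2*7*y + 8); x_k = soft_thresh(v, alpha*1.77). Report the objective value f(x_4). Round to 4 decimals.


FISTA on f(x) = 7*x^2 + 8*x + 1.77*|x|
L = 14, alpha = 0.0267
Iteration 1: beta = 0.0, y = 4.1165 + 0.0*(4.1165 - 4.1165) = 4.1165
  grad(y) = 65.631, v = y - alpha*grad = 2.3642
  prox(v) = soft_thresh(2.3642, 0.0473) = 2.3169
Iteration 2: beta = 0.3333, y = 2.3169 + 0.3333*(2.3169 - 4.1165) = 1.717
  grad(y) = 32.0383, v = y - alpha*grad = 0.8616
  prox(v) = soft_thresh(0.8616, 0.0473) = 0.8143
Iteration 3: beta = 0.5, y = 0.8143 + 0.5*(0.8143 - 2.3169) = 0.0631
  grad(y) = 8.8829, v = y - alpha*grad = -0.1741
  prox(v) = soft_thresh(-0.1741, 0.0473) = -0.1268
Iteration 4: beta = 0.6, y = -0.1268 + 0.6*(-0.1268 - 0.8143) = -0.6916
  grad(y) = -1.6819, v = y - alpha*grad = -0.6467
  prox(v) = soft_thresh(-0.6467, 0.0473) = -0.5994
f(x_4) = 7*(-0.5994)^2 + 8*(-0.5994) + 1.77*|-0.5994| = -1.2193


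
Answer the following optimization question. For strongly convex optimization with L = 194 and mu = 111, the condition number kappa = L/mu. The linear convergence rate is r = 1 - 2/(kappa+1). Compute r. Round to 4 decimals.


Step 1: Compute the condition number.
kappa = L/mu = 194/111 = 1.7477
Step 2: Compute the convergence rate.
r = 1 - 2/(kappa + 1) = 1 - 2*mu/(L + mu) = (L - mu)/(L + mu) = 83/305 = 0.2721


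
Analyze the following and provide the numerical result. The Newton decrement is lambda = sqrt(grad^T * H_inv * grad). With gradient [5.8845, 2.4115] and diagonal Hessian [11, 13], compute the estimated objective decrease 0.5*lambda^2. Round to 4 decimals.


Step 1: H is diagonal, so H^(-1) * g = [0.535, 0.1855].
Step 2: g^T H^(-1) g = sum_i g_i^2 / H_ii
  = (5.8845)^2/11 + (2.4115)^2/13
  = 3.1479 + 0.4473 = 3.5953
Step 3: Objective decrease = 0.5 * g^T H^(-1) g = 1.7976


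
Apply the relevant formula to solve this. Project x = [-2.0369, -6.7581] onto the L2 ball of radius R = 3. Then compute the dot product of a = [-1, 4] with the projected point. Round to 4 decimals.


Step 1: Compute ||x|| (intermediates to 6 decimals).
||x|| = sqrt((-2.0369)^2 + (-6.7581)^2) = 7.058391
Step 2: Project.
Since ||x|| > R, scale = R/||x|| = 3/7.058391 = 0.425026, proj(x) = scale * x
proj(x) = [-0.865735, -2.872368]
Step 3: Dot product.
a^T * proj(x) = -1*(-0.865735) + 4*(-2.872368) = -10.6237


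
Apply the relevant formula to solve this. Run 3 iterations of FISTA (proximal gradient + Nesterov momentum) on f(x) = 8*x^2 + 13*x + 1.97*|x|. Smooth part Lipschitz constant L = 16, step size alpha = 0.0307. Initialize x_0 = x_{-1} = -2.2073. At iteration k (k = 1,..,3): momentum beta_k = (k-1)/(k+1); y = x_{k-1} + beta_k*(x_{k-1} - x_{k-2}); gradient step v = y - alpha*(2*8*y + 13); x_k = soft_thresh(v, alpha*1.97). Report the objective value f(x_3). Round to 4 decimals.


FISTA on f(x) = 8*x^2 + 13*x + 1.97*|x|
L = 16, alpha = 0.0307
Iteration 1: beta = 0.0, y = -2.2073 + 0.0*(-2.2073 + 2.2073) = -2.2073
  grad(y) = -22.3168, v = y - alpha*grad = -1.5222
  prox(v) = soft_thresh(-1.5222, 0.0605) = -1.4617
Iteration 2: beta = 0.3333, y = -1.4617 + 0.3333*(-1.4617 + 2.2073) = -1.2132
  grad(y) = -6.4106, v = y - alpha*grad = -1.0164
  prox(v) = soft_thresh(-1.0164, 0.0605) = -0.9559
Iteration 3: beta = 0.5, y = -0.9559 + 0.5*(-0.9559 + 1.4617) = -0.703
  grad(y) = 1.7525, v = y - alpha*grad = -0.7568
  prox(v) = soft_thresh(-0.7568, 0.0605) = -0.6963
f(x_3) = 8*(-0.6963)^2 + 13*(-0.6963) + 1.97*|-0.6963| = -3.8015


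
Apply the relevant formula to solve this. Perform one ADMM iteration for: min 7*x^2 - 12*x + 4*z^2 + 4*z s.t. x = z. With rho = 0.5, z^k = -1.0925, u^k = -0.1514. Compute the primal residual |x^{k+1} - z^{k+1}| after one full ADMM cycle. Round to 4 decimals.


ADMM iteration with rho = 0.5, z^k = -1.0925, u^k = -0.1514
Step 1: x-update.
Minimize 7*x^2 - 12*x + (0.5/2)*(x + 1.0925 - 0.1514)^2
FOC: (2*7 + 0.5)*x = 12 + 0.5*(-1.0925 + 0.1514)
x^{k+1} = 0.7951
Step 2: z-update.
Minimize 4*z^2 + 4*z + (0.5/2)*(0.7951 - z - 0.1514)^2
FOC: (2*4 + 0.5)*z = -4 + 0.5*(0.7951 - 0.1514)
z^{k+1} = -0.4327
Step 3: u-update.
u^{k+1} = -0.1514 + 0.7951 + 0.4327 = 1.0765
Step 4: Primal residual = |0.7951 + 0.4327| = 1.2279


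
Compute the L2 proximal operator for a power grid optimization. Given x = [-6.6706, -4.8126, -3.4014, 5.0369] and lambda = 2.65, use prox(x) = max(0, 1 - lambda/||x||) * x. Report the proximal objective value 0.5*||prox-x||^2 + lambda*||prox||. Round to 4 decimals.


Step 1: Compute ||x||.
||x|| = 10.2273
Step 2: Compute scaling factor.
scale = max(0, 1 - 2.65/10.2273) = 0.7409
Step 3: prox(x) = [-4.9422, -3.5656, -2.5201, 3.7318]
||prox(x)|| = 7.5773
Step 4: Proximal objective.
0.5*||prox-x||^2 = 3.5113
lambda*||prox|| = 20.0798
Total = 23.5911


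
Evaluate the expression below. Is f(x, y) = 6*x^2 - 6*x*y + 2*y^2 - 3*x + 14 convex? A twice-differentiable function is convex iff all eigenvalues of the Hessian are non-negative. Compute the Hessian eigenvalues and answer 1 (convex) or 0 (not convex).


The Hessian of f(x,y) = 6*x^2 - 6*x*y + 2*y^2 - 3*x + 14 is:
H = [[12, -6], [-6, 4]]
Trace = 12 + 4 = 16
Determinant = 12*4 - (-6)^2 = 12
Discriminant = (16)^2 - 4*12 = 208.0
Eigenvalues: lambda_1 = 0.7889, lambda_2 = 15.2111
The function is convex.

1


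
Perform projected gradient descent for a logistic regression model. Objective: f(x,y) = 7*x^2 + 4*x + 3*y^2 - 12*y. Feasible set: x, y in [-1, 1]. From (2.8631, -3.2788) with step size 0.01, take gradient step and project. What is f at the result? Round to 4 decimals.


Step 1: Compute gradient at (2.8631, -3.2788).
grad_x = 2*7*2.8631 + 4 = 44.0834
grad_y = 2*3*-3.2788 - 12 = -31.6728
Step 2: Gradient step.
x_raw = 2.8631 - 0.01*44.0834 = 2.4223
y_raw = -3.2788 - 0.01*-31.6728 = -2.9621
Step 3: Project onto [-1, 1].
x_proj = clip(2.4223) = 1.0
y_proj = clip(-2.9621) = -1.0
Step 4: Evaluate f.
f(1.0, -1.0) = 26.0


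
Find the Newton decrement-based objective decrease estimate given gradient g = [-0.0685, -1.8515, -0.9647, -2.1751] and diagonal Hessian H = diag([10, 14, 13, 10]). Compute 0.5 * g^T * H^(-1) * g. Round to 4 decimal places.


Step 1: H is diagonal, so H^(-1) * g = [-0.0069, -0.1323, -0.0742, -0.2175].
Step 2: g^T H^(-1) g = sum_i g_i^2 / H_ii
  = (-0.0685)^2/10 + (-1.8515)^2/14 + (-0.9647)^2/13 + (-2.1751)^2/10
  = 0.0005 + 0.2449 + 0.0716 + 0.4731 = 0.79
Step 3: Objective decrease = 0.5 * g^T H^(-1) g = 0.395


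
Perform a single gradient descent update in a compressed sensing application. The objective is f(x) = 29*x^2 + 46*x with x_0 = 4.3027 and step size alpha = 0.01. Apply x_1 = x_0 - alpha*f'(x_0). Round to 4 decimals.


We compute the gradient at x_0 and apply the update.
f'(x) = 58*x + 46
f'(4.3027) = 58*4.3027 + 46 = 295.5566
x_1 = 4.3027 - 0.01*295.5566 = 1.3471


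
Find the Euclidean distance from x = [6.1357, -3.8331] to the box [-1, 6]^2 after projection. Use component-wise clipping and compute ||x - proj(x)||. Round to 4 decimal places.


Project each component onto [-1, 6].
clip(6.1357) = 6.0, clip(-3.8331) = -1.0
Projection = [6.0, -1.0]
Squared diffs: [0.0184, 8.0265]
Distance = sqrt(8.0449) = 2.8363


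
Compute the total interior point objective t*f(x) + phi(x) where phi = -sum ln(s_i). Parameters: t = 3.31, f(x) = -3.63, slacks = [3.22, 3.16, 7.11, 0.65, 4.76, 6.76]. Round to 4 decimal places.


Step 1: Compute log-barrier.
ln values: [1.1694, 1.1506, 1.9615, -0.4308, 1.5602, 1.911]
phi = -(1.1694 + 1.1506 + 1.9615 - 0.4308 + 1.5602 + 1.911) = -7.3219
Step 2: Compute augmented objective.
t*f(x) = 3.31*-3.63 = -12.0153
Total = -12.0153 - 7.3219 = -19.3372


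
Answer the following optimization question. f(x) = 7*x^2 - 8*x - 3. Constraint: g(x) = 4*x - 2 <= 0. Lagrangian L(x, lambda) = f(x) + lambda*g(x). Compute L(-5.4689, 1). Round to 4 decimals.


Step 1: Evaluate f(x).
f(-5.4689) = 7*(-5.4689)^2 - 8*(-5.4689) - 3 = 250.1133
Step 2: Evaluate g(x).
g(-5.4689) = 4*-5.4689 - 2 = -23.8756
Step 3: Compute Lagrangian.
L = 250.1133 + 1*-23.8756 = 226.2377


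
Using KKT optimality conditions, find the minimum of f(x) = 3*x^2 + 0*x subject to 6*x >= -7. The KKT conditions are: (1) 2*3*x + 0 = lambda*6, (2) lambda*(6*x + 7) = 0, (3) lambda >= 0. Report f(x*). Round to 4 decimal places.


Step 1: Try lambda = 0 (constraint inactive).
Stationarity: 2*3*x + 0 = 0
x* = 0/(2*3) = 0.0
Check constraint: 6*0.0 = 0.0 >= -7 -- satisfied.
Step 2: Compute optimal value.
f(x*) = 3*0.0^2 + 0*0.0 = 0.0


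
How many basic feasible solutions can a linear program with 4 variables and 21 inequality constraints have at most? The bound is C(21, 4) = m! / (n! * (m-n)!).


Each vertex corresponds to some choice of n active constraints out of m, so the number of vertices is at most C(m, n) = m! / (n!(m-n)!).
m = 21, n = 4
Numerator: 21 * 20 * 19 * 18
Denominator: 4! = 24
C(21, 4) = 5985


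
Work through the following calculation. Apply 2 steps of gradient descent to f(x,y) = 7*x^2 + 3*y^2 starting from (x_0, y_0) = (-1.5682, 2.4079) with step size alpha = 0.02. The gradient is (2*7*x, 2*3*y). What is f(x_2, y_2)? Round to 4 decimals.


Gradient descent on f(x,y) = 7*x^2 + 3*y^2.
Starting point: (-1.5682, 2.4079), alpha = 0.02
Step 1: grad_x = 2*7*-1.5682 = -21.9548, grad_y = 2*3*2.4079 = 14.4474
  x_1 = -1.5682 - 0.02*-21.9548 = -1.1291
  y_1 = 2.4079 - 0.02*14.4474 = 2.119
Step 2: grad_x = 2*7*-1.1291 = -15.8075, grad_y = 2*3*2.119 = 12.7137
  x_2 = -1.1291 - 0.02*-15.8075 = -0.813
  y_2 = 2.119 - 0.02*12.7137 = 1.8647
f(-0.813, 1.8647) = 7*(-0.813)^2 + 3*1.8647^2 = 15.0573


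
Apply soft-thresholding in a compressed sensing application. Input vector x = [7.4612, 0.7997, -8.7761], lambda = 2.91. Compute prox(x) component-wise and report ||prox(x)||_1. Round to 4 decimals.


Soft-thresholding with lambda = 2.91:
prox(7.4612) = sign(7.4612)*max(|7.4612| - 2.91, 0) = 4.5512
prox(0.7997) = sign(0.7997)*max(|0.7997| - 2.91, 0) = 0.0
prox(-8.7761) = sign(-8.7761)*max(|-8.7761| - 2.91, 0) = -5.8661
prox(x) = [4.5512, 0.0, -5.8661]
||prox(x)||_1 = 4.5512 + 0.0 + 5.8661 = 10.4173


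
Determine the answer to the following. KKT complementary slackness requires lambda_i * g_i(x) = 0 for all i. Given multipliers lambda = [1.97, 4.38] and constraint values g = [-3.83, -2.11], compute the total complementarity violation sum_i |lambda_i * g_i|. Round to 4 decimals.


KKT complementary slackness check:
lambda_1 * g_1 = 1.97 * -3.83 = -7.5451
lambda_2 * g_2 = 4.38 * -2.11 = -9.2418
Total violation = 7.5451 + 9.2418 = 16.7869


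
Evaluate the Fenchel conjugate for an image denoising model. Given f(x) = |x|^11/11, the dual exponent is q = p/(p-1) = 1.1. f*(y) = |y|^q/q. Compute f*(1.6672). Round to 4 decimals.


The conjugate exponent q satisfies 1/p + 1/q = 1.
p = 11, so q = 11/(11 - 1) = 1.1
|y|^q = 1.6672^1.1 = 1.7546
f*(1.6672) = 1.7546 / 1.1 = 1.5951


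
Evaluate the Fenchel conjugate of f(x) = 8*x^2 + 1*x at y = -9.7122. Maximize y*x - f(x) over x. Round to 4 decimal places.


f*(y) = sup_x {y*x - a*x^2 - b*x} = sup_x {(y-b)*x - a*x^2}
FOC: (y - b) - 2a*x = 0 => x* = (y - b)/(2a)
x* = (-9.7122 - 1)/(2*8) = -0.6695
f*(-9.7122) = (y-b)^2/(4a) = (-9.7122 - 1)^2/(4*8)
= 114.7512/32 = 3.586


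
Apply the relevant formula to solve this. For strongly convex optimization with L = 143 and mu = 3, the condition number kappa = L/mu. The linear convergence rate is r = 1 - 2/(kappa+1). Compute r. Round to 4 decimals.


Step 1: Compute the condition number.
kappa = L/mu = 143/3 = 47.6667
Step 2: Compute the convergence rate.
r = 1 - 2/(kappa + 1) = 1 - 2*mu/(L + mu) = (L - mu)/(L + mu) = 140/146 = 0.9589


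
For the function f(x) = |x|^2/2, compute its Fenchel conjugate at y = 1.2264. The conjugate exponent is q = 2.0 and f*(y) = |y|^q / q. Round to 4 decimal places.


The conjugate exponent q satisfies 1/p + 1/q = 1.
p = 2, so q = 2/(2 - 1) = 2.0
|y|^q = 1.2264^2.0 = 1.5041
f*(1.2264) = 1.5041 / 2.0 = 0.752


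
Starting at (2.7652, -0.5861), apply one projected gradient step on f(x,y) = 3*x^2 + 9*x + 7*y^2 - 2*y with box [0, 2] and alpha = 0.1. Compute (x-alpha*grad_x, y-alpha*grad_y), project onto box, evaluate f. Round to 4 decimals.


Step 1: Compute gradient at (2.7652, -0.5861).
grad_x = 2*3*2.7652 + 9 = 25.5912
grad_y = 2*7*-0.5861 - 2 = -10.2054
Step 2: Gradient step.
x_raw = 2.7652 - 0.1*25.5912 = 0.2061
y_raw = -0.5861 - 0.1*-10.2054 = 0.4344
Step 3: Project onto [0, 2].
x_proj = clip(0.2061) = 0.2061
y_proj = clip(0.4344) = 0.4344
Step 4: Evaluate f.
f(0.2061, 0.4344) = 2.4344


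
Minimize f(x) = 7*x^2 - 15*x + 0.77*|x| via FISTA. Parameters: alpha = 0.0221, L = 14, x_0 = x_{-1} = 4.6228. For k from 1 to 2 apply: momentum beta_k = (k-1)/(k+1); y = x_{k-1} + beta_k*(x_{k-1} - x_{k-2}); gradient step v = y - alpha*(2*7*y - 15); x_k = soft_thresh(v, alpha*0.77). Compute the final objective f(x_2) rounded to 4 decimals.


FISTA on f(x) = 7*x^2 - 15*x + 0.77*|x|
L = 14, alpha = 0.0221
Iteration 1: beta = 0.0, y = 4.6228 + 0.0*(4.6228 - 4.6228) = 4.6228
  grad(y) = 49.7192, v = y - alpha*grad = 3.524
  prox(v) = soft_thresh(3.524, 0.017) = 3.507
Iteration 2: beta = 0.3333, y = 3.507 + 0.3333*(3.507 - 4.6228) = 3.1351
  grad(y) = 28.8907, v = y - alpha*grad = 2.4966
  prox(v) = soft_thresh(2.4966, 0.017) = 2.4795
f(x_2) = 7*2.4795^2 - 15*2.4795 + 0.77*|2.4795| = 7.7532


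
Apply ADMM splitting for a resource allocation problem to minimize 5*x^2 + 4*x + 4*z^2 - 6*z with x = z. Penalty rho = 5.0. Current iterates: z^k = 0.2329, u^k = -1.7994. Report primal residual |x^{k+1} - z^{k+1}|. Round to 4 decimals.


ADMM iteration with rho = 5.0, z^k = 0.2329, u^k = -1.7994
Step 1: x-update.
Minimize 5*x^2 + 4*x + (5.0/2)*(x - 0.2329 - 1.7994)^2
FOC: (2*5 + 5.0)*x = -4 + 5.0*(0.2329 + 1.7994)
x^{k+1} = 0.4108
Step 2: z-update.
Minimize 4*z^2 - 6*z + (5.0/2)*(0.4108 - z - 1.7994)^2
FOC: (2*4 + 5.0)*z = 6 + 5.0*(0.4108 - 1.7994)
z^{k+1} = -0.0726
Step 3: u-update.
u^{k+1} = -1.7994 + 0.4108 + 0.0726 = -1.3161
Step 4: Primal residual = |0.4108 + 0.0726| = 0.4833


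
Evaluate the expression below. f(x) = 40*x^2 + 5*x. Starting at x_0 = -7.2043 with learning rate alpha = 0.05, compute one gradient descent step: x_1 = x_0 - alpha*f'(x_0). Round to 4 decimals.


We compute the gradient at x_0 and apply the update.
f'(x) = 80*x + 5
f'(-7.2043) = 80*-7.2043 + 5 = -571.344
x_1 = -7.2043 - 0.05*-571.344 = 21.3629


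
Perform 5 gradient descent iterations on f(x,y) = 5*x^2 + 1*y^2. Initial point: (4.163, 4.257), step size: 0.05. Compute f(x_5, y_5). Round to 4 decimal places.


Gradient descent on f(x,y) = 5*x^2 + 1*y^2.
Starting point: (4.163, 4.257), alpha = 0.05
Step 1: grad_x = 2*5*4.163 = 41.63, grad_y = 2*1*4.257 = 8.514
  x_1 = 4.163 - 0.05*41.63 = 2.0815
  y_1 = 4.257 - 0.05*8.514 = 3.8313
Step 2: grad_x = 2*5*2.0815 = 20.815, grad_y = 2*1*3.8313 = 7.6626
  x_2 = 2.0815 - 0.05*20.815 = 1.0408
  y_2 = 3.8313 - 0.05*7.6626 = 3.4482
Step 3: grad_x = 2*5*1.0408 = 10.4075, grad_y = 2*1*3.4482 = 6.8963
  x_3 = 1.0408 - 0.05*10.4075 = 0.5204
  y_3 = 3.4482 - 0.05*6.8963 = 3.1034
Step 4: grad_x = 2*5*0.5204 = 5.2038, grad_y = 2*1*3.1034 = 6.2067
  x_4 = 0.5204 - 0.05*5.2038 = 0.2602
  y_4 = 3.1034 - 0.05*6.2067 = 2.793
Step 5: grad_x = 2*5*0.2602 = 2.6019, grad_y = 2*1*2.793 = 5.586
  x_5 = 0.2602 - 0.05*2.6019 = 0.1301
  y_5 = 2.793 - 0.05*5.586 = 2.5137
f(0.1301, 2.5137) = 5*0.1301^2 + 1*2.5137^2 = 6.4034


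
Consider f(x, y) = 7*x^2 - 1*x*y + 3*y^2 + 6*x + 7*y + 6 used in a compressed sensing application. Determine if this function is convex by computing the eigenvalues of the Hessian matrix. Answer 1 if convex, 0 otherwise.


The Hessian of f(x,y) = 7*x^2 - 1*x*y + 3*y^2 + 6*x + 7*y + 6 is:
H = [[14, -1], [-1, 6]]
Trace = 14 + 6 = 20
Determinant = 14*6 - (-1)^2 = 83
Discriminant = (20)^2 - 4*83 = 68.0
Eigenvalues: lambda_1 = 5.8769, lambda_2 = 14.1231
The function is convex.

1


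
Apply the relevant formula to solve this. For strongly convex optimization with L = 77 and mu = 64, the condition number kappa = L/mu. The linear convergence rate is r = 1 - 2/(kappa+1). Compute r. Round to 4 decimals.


Step 1: Compute the condition number.
kappa = L/mu = 77/64 = 1.2031
Step 2: Compute the convergence rate.
r = 1 - 2/(kappa + 1) = 1 - 2*mu/(L + mu) = (L - mu)/(L + mu) = 13/141 = 0.0922


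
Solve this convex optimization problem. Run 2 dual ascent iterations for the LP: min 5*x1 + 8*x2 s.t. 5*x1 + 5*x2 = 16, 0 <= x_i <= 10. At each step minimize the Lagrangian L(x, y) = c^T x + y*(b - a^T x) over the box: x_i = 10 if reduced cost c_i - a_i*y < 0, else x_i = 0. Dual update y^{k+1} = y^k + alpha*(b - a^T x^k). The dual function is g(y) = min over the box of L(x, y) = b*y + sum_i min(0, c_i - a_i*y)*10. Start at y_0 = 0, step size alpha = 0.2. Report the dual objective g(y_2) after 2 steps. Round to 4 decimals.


Dual ascent for LP: min 5*x1 + 8*x2, 5*x1 + 5*x2 = 16, 0 <= x_i <= 10
Step 1: y^k = 0.0, reduced costs: (5.0, 8.0)
  x^k = (0.0, 0.0), subgradient = b - a^T x = 16.0
  y^{k+1} = 0.0 + 0.2*16.0 = 3.2
Step 2: y^k = 3.2, reduced costs: (-11.0, -8.0)
  x^k = (10.0, 10.0), subgradient = b - a^T x = -84.0
  y^{k+1} = 3.2 + 0.2*-84.0 = -13.6
Dual objective at y_2 = -13.6: reduced costs (73.0, 76.0), box minimizer x = (0.0, 0.0)
g(y_2) = b*y + (c1 - a1*y)*x1 + (c2 - a2*y)*x2 = 16*(-13.6) + 73.0*0.0 + 76.0*0.0 = -217.6 + 0.0 + 0.0 = -217.6


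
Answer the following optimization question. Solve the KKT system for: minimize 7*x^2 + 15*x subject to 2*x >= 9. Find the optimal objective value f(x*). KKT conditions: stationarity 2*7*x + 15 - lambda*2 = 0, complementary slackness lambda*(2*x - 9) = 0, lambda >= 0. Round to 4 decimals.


Step 1: Try lambda = 0 (constraint inactive).
x_unc = -15/(2*7) = -1.0714
Check: 2*-1.0714 = -2.1428 < 9 -- violated!
Step 2: Constraint must be active: 2*x = 9
x* = 9/2 = 4.5
lambda = (2*7*4.5 + 15)/2 = 39.0
Step 3: Compute optimal value.
f(x*) = 7*4.5^2 + 15*4.5 = 209.25


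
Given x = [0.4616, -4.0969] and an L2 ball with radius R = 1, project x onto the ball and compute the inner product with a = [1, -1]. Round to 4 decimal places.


Step 1: Compute ||x|| (intermediates to 6 decimals).
||x|| = sqrt(0.4616^2 + (-4.0969)^2) = 4.122822
Step 2: Project.
Since ||x|| > R, scale = R/||x|| = 1/4.122822 = 0.242552, proj(x) = scale * x
proj(x) = [0.111962, -0.993711]
Step 3: Dot product.
a^T * proj(x) = 1*0.111962 - 1*(-0.993711) = 1.1057


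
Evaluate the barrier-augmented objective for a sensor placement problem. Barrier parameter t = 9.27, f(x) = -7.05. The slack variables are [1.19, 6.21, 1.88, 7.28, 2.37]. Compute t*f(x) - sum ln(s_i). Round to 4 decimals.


Step 1: Compute log-barrier.
ln values: [0.174, 1.8262, 0.6313, 1.9851, 0.8629]
phi = -(0.174 + 1.8262 + 0.6313 + 1.9851 + 0.8629) = -5.4794
Step 2: Compute augmented objective.
t*f(x) = 9.27*-7.05 = -65.3535
Total = -65.3535 - 5.4794 = -70.8329


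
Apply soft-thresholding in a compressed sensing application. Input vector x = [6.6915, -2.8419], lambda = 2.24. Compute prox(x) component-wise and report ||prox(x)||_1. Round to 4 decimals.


Soft-thresholding with lambda = 2.24:
prox(6.6915) = sign(6.6915)*max(|6.6915| - 2.24, 0) = 4.4515
prox(-2.8419) = sign(-2.8419)*max(|-2.8419| - 2.24, 0) = -0.6019
prox(x) = [4.4515, -0.6019]
||prox(x)||_1 = 4.4515 + 0.6019 = 5.0534


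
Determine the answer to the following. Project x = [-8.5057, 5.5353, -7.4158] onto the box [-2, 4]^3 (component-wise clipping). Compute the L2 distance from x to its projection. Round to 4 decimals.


Project each component onto [-2, 4].
clip(-8.5057) = -2.0, clip(5.5353) = 4.0, clip(-7.4158) = -2.0
Projection = [-2.0, 4.0, -2.0]
Squared diffs: [42.3241, 2.3571, 29.3309]
Distance = sqrt(74.0121) = 8.603


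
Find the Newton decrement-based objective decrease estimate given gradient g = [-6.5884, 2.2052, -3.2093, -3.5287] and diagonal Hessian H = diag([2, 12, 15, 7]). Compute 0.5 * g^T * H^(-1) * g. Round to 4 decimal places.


Step 1: H is diagonal, so H^(-1) * g = [-3.2942, 0.1838, -0.214, -0.5041].
Step 2: g^T H^(-1) g = sum_i g_i^2 / H_ii
  = (-6.5884)^2/2 + (2.2052)^2/12 + (-3.2093)^2/15 + (-3.5287)^2/7
  = 21.7035 + 0.4052 + 0.6866 + 1.7788 = 24.5742
Step 3: Objective decrease = 0.5 * g^T H^(-1) g = 12.2871


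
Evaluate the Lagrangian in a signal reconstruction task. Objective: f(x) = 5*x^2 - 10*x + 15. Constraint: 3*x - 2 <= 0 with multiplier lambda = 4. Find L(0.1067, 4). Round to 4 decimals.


Step 1: Evaluate f(x).
f(0.1067) = 5*0.1067^2 - 10*0.1067 + 15 = 13.9899
Step 2: Evaluate g(x).
g(0.1067) = 3*0.1067 - 2 = -1.6799
Step 3: Compute Lagrangian.
L = 13.9899 + 4*-1.6799 = 7.2703


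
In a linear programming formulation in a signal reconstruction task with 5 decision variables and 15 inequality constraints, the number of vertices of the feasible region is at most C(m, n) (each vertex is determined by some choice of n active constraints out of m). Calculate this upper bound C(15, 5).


Each vertex corresponds to some choice of n active constraints out of m, so the number of vertices is at most C(m, n) = m! / (n!(m-n)!).
m = 15, n = 5
Numerator: 15 * 14 * 13 * 12 * 11
Denominator: 5! = 120
C(15, 5) = 3003


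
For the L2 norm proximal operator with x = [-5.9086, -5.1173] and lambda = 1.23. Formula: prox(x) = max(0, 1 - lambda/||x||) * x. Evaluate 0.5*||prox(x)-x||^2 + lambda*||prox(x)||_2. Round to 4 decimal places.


Step 1: Compute ||x||.
||x|| = 7.8165
Step 2: Compute scaling factor.
scale = max(0, 1 - 1.23/7.8165) = 0.8426
Step 3: prox(x) = [-4.9788, -4.312]
||prox(x)|| = 6.5865
Step 4: Proximal objective.
0.5*||prox-x||^2 = 0.7565
lambda*||prox|| = 8.1014
Total = 8.8579


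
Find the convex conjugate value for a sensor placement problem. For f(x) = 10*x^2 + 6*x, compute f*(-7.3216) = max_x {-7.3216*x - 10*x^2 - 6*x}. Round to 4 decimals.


f*(y) = sup_x {y*x - a*x^2 - b*x} = sup_x {(y-b)*x - a*x^2}
FOC: (y - b) - 2a*x = 0 => x* = (y - b)/(2a)
x* = (-7.3216 - 6)/(2*10) = -0.6661
f*(-7.3216) = (y-b)^2/(4a) = (-7.3216 - 6)^2/(4*10)
= 177.465/40 = 4.4366


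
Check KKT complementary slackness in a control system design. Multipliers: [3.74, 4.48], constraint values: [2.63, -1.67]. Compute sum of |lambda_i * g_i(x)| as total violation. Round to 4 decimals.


KKT complementary slackness check:
lambda_1 * g_1 = 3.74 * 2.63 = 9.8362
lambda_2 * g_2 = 4.48 * -1.67 = -7.4816
Total violation = 9.8362 + 7.4816 = 17.3178


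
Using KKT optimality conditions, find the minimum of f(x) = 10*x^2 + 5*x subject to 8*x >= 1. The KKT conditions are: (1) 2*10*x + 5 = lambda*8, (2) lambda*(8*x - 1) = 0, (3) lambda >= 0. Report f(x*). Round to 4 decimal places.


Step 1: Try lambda = 0 (constraint inactive).
x_unc = -5/(2*10) = -0.25
Check: 8*-0.25 = -2.0 < 1 -- violated!
Step 2: Constraint must be active: 8*x = 1
x* = 1/8 = 0.125
lambda = (2*10*0.125 + 5)/8 = 0.9375
Step 3: Compute optimal value.
f(x*) = 10*0.125^2 + 5*0.125 = 0.7813


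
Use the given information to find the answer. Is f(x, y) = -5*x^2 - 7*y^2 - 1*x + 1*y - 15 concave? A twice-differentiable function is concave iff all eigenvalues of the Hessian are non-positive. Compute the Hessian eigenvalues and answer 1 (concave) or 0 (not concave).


The Hessian of f(x,y) = -5*x^2 - 7*y^2 - 1*x + 1*y - 15 is:
H = [[-10, 0], [0, -14]]
Trace = -10 - 14 = -24
Determinant = -10*-14 - (0)^2 = 140
Discriminant = (-24)^2 - 4*140 = 16.0
Eigenvalues: lambda_1 = -14.0, lambda_2 = -10.0
The function is concave.

1


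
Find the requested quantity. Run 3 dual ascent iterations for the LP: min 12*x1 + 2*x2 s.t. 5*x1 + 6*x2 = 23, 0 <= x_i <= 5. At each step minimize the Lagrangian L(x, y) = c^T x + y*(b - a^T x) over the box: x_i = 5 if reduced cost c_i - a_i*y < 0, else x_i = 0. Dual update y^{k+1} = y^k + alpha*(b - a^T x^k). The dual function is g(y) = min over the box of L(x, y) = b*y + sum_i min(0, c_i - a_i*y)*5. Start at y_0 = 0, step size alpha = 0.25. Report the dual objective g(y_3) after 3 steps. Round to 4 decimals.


Dual ascent for LP: min 12*x1 + 2*x2, 5*x1 + 6*x2 = 23, 0 <= x_i <= 5
Step 1: y^k = 0.0, reduced costs: (12.0, 2.0)
  x^k = (0.0, 0.0), subgradient = b - a^T x = 23.0
  y^{k+1} = 0.0 + 0.25*23.0 = 5.75
Step 2: y^k = 5.75, reduced costs: (-16.75, -32.5)
  x^k = (5.0, 5.0), subgradient = b - a^T x = -32.0
  y^{k+1} = 5.75 + 0.25*-32.0 = -2.25
Step 3: y^k = -2.25, reduced costs: (23.25, 15.5)
  x^k = (0.0, 0.0), subgradient = b - a^T x = 23.0
  y^{k+1} = -2.25 + 0.25*23.0 = 3.5
Dual objective at y_3 = 3.5: reduced costs (-5.5, -19.0), box minimizer x = (5.0, 5.0)
g(y_3) = b*y + (c1 - a1*y)*x1 + (c2 - a2*y)*x2 = 23*3.5 + (-5.5)*5.0 + (-19.0)*5.0 = 80.5 - 27.5 - 95.0 = -42.0


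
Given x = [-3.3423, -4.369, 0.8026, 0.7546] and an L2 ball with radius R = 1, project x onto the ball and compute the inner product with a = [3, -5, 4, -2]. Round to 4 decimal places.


Step 1: Compute ||x|| (intermediates to 6 decimals).
||x|| = sqrt((-3.3423)^2 + (-4.369)^2 + 0.8026^2 + 0.7546^2) = 5.610055
Step 2: Project.
Since ||x|| > R, scale = R/||x|| = 1/5.610055 = 0.178251, proj(x) = scale * x
proj(x) = [-0.595768, -0.778779, 0.143064, 0.134508]
Step 3: Dot product.
a^T * proj(x) = 3*(-0.595768) - 5*(-0.778779) + 4*0.143064 - 2*0.134508 = 2.4098


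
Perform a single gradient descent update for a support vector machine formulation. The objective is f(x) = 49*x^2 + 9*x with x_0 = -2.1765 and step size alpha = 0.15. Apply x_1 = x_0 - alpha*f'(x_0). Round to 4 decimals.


We compute the gradient at x_0 and apply the update.
f'(x) = 98*x + 9
f'(-2.1765) = 98*-2.1765 + 9 = -204.297
x_1 = -2.1765 - 0.15*-204.297 = 28.4681


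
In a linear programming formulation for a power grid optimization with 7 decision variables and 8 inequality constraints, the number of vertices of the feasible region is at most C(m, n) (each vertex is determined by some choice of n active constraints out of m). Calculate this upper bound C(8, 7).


Each vertex corresponds to some choice of n active constraints out of m, so the number of vertices is at most C(m, n) = m! / (n!(m-n)!).
m = 8, n = 7
Numerator: 8 * 7 * 6 * 5 * 4 * 3 * 2
Denominator: 7! = 5040
C(8, 7) = 8


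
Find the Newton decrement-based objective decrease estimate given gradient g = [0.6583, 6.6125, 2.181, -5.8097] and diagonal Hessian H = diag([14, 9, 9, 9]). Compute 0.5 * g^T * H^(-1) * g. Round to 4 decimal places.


Step 1: H is diagonal, so H^(-1) * g = [0.047, 0.7347, 0.2423, -0.6455].
Step 2: g^T H^(-1) g = sum_i g_i^2 / H_ii
  = (0.6583)^2/14 + (6.6125)^2/9 + (2.181)^2/9 + (-5.8097)^2/9
  = 0.031 + 4.8584 + 0.5285 + 3.7503 = 9.1681
Step 3: Objective decrease = 0.5 * g^T H^(-1) g = 4.5841


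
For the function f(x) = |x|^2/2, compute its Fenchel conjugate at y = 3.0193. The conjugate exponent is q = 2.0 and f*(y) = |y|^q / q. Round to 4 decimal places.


The conjugate exponent q satisfies 1/p + 1/q = 1.
p = 2, so q = 2/(2 - 1) = 2.0
|y|^q = 3.0193^2.0 = 9.1162
f*(3.0193) = 9.1162 / 2.0 = 4.5581


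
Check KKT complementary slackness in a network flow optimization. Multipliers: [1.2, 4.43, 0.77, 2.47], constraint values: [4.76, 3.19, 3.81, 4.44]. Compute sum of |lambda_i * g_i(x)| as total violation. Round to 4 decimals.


KKT complementary slackness check:
lambda_1 * g_1 = 1.2 * 4.76 = 5.712
lambda_2 * g_2 = 4.43 * 3.19 = 14.1317
lambda_3 * g_3 = 0.77 * 3.81 = 2.9337
lambda_4 * g_4 = 2.47 * 4.44 = 10.9668
Total violation = 5.712 + 14.1317 + 2.9337 + 10.9668 = 33.7442


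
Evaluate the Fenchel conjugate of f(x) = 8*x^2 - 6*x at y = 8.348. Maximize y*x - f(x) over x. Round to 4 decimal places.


f*(y) = sup_x {y*x - a*x^2 - b*x} = sup_x {(y-b)*x - a*x^2}
FOC: (y - b) - 2a*x = 0 => x* = (y - b)/(2a)
x* = (8.348 + 6)/(2*8) = 0.8968
f*(8.348) = (y-b)^2/(4a) = (8.348 + 6)^2/(4*8)
= 205.8651/32 = 6.4333
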